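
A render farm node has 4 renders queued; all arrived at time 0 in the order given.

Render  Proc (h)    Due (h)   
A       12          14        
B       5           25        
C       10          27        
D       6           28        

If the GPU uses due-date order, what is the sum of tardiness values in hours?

5

EDD (increasing due date): A B C D.
A: 0→12, due 14, tardiness 0
B: 12→17, due 25, tardiness 0
C: 17→27, due 27, tardiness 0
D: 27→33, due 28, tardiness 5
Sum = 0+0+0+5 = 5.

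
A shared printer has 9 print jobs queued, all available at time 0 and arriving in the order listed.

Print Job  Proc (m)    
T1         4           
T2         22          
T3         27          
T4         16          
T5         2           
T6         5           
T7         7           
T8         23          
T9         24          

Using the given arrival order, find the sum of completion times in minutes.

FIFO (arrival order): T1 T2 T3 T4 T5 T6 T7 T8 T9.
T1: 0→4
T2: 4→26
T3: 26→53
T4: 53→69
T5: 69→71
T6: 71→76
T7: 76→83
T8: 83→106
T9: 106→130
Sum = 4+26+53+69+71+76+83+106+130 = 618.

618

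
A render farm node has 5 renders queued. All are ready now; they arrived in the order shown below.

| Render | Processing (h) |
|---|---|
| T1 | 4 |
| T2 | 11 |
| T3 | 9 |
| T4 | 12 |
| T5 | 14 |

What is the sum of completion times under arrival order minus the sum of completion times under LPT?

FIFO (arrival order): T1 T2 T3 T4 T5.
T1: 0→4
T2: 4→15
T3: 15→24
T4: 24→36
T5: 36→50
Sum = 4+15+24+36+50 = 129.
LPT (decreasing processing time): T5 T4 T2 T3 T1.
T5: 0→14
T4: 14→26
T2: 26→37
T3: 37→46
T1: 46→50
Sum = 14+26+37+46+50 = 173.
Difference = 129 − 173 = -44.

-44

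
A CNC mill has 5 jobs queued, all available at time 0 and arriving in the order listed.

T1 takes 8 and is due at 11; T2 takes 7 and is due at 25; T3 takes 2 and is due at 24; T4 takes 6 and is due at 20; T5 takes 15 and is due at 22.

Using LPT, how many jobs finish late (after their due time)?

4

LPT (decreasing processing time): T5 T1 T2 T4 T3.
T5: 0→15, due 22, tardiness 0
T1: 15→23, due 11, tardiness 12
T2: 23→30, due 25, tardiness 5
T4: 30→36, due 20, tardiness 16
T3: 36→38, due 24, tardiness 14
Late jobs: 4.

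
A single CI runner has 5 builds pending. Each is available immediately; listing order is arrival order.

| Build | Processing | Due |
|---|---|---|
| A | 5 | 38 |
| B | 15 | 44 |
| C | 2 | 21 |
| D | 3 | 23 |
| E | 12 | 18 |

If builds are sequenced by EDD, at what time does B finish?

EDD (increasing due date): E C D A B.
E: 0→12
C: 12→14
D: 14→17
A: 17→22
B: 22→37

37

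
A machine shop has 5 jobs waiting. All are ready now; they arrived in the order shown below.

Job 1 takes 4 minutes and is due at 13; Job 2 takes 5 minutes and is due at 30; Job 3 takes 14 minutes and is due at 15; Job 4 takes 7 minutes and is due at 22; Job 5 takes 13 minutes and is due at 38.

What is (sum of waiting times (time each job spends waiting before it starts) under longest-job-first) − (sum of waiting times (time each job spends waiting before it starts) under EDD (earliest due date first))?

37

LPT (decreasing processing time): Job 3 Job 5 Job 4 Job 2 Job 1.
Job 3: waits 0, runs 0→14
Job 5: waits 14, runs 14→27
Job 4: waits 27, runs 27→34
Job 2: waits 34, runs 34→39
Job 1: waits 39, runs 39→43
Sum = 0+14+27+34+39 = 114.
EDD (increasing due date): Job 1 Job 3 Job 4 Job 2 Job 5.
Job 1: waits 0, runs 0→4
Job 3: waits 4, runs 4→18
Job 4: waits 18, runs 18→25
Job 2: waits 25, runs 25→30
Job 5: waits 30, runs 30→43
Sum = 0+4+18+25+30 = 77.
Difference = 114 − 77 = 37.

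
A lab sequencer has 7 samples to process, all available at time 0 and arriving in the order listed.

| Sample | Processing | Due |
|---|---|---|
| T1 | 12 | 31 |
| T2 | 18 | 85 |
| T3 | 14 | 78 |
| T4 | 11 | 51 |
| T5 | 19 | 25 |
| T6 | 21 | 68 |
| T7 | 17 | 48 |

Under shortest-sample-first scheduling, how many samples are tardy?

3

SPT (increasing processing time): T4 T1 T3 T7 T2 T5 T6.
T4: 0→11, due 51, tardiness 0
T1: 11→23, due 31, tardiness 0
T3: 23→37, due 78, tardiness 0
T7: 37→54, due 48, tardiness 6
T2: 54→72, due 85, tardiness 0
T5: 72→91, due 25, tardiness 66
T6: 91→112, due 68, tardiness 44
Late samples: 3.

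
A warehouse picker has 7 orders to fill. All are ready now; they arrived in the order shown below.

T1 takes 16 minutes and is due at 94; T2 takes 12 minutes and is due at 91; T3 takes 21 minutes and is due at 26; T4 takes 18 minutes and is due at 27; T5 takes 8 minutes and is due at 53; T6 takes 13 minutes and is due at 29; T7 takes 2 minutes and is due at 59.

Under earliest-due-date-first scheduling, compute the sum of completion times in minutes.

398

EDD (increasing due date): T3 T4 T6 T5 T7 T2 T1.
T3: 0→21
T4: 21→39
T6: 39→52
T5: 52→60
T7: 60→62
T2: 62→74
T1: 74→90
Sum = 21+39+52+60+62+74+90 = 398.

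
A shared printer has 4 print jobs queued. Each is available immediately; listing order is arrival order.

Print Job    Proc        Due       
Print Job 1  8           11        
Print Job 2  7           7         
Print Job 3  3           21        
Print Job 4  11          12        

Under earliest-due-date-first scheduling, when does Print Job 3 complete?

EDD (increasing due date): Print Job 2 Print Job 1 Print Job 4 Print Job 3.
Print Job 2: 0→7
Print Job 1: 7→15
Print Job 4: 15→26
Print Job 3: 26→29

29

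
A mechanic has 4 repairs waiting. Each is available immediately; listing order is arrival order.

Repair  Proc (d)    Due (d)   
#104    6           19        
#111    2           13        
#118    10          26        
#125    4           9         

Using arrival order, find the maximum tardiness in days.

13

FIFO (arrival order): #104 #111 #118 #125.
#104: 0→6, due 19, tardiness 0
#111: 6→8, due 13, tardiness 0
#118: 8→18, due 26, tardiness 0
#125: 18→22, due 9, tardiness 13
Maximum = 13.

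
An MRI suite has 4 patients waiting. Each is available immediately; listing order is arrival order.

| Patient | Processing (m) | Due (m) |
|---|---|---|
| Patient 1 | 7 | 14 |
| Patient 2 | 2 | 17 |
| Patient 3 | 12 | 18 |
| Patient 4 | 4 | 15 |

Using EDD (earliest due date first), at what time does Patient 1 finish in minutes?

EDD (increasing due date): Patient 1 Patient 4 Patient 2 Patient 3.
Patient 1: 0→7

7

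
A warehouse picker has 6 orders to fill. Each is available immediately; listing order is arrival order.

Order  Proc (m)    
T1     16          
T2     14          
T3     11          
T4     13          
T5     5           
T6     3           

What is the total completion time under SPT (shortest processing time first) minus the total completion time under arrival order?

SPT (increasing processing time): T6 T5 T3 T4 T2 T1.
T6: 0→3
T5: 3→8
T3: 8→19
T4: 19→32
T2: 32→46
T1: 46→62
Sum = 3+8+19+32+46+62 = 170.
FIFO (arrival order): T1 T2 T3 T4 T5 T6.
T1: 0→16
T2: 16→30
T3: 30→41
T4: 41→54
T5: 54→59
T6: 59→62
Sum = 16+30+41+54+59+62 = 262.
Difference = 170 − 262 = -92.

-92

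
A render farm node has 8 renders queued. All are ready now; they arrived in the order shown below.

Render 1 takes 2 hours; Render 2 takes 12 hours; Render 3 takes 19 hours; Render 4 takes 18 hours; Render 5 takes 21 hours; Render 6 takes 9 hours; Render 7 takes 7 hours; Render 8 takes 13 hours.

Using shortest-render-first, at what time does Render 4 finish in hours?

61

SPT (increasing processing time): Render 1 Render 7 Render 6 Render 2 Render 8 Render 4 Render 3 Render 5.
Render 1: 0→2
Render 7: 2→9
Render 6: 9→18
Render 2: 18→30
Render 8: 30→43
Render 4: 43→61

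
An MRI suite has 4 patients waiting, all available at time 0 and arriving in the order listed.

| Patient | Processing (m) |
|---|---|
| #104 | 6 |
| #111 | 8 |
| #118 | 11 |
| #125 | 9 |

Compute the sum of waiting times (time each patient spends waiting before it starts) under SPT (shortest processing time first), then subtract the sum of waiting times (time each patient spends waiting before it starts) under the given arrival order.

-2

SPT (increasing processing time): #104 #111 #125 #118.
#104: waits 0, runs 0→6
#111: waits 6, runs 6→14
#125: waits 14, runs 14→23
#118: waits 23, runs 23→34
Sum = 0+6+14+23 = 43.
FIFO (arrival order): #104 #111 #118 #125.
#104: waits 0, runs 0→6
#111: waits 6, runs 6→14
#118: waits 14, runs 14→25
#125: waits 25, runs 25→34
Sum = 0+6+14+25 = 45.
Difference = 43 − 45 = -2.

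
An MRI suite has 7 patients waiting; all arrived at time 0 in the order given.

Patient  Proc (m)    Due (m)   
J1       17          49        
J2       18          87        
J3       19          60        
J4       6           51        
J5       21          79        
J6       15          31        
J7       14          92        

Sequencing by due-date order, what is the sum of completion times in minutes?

EDD (increasing due date): J6 J1 J4 J3 J5 J2 J7.
J6: 0→15
J1: 15→32
J4: 32→38
J3: 38→57
J5: 57→78
J2: 78→96
J7: 96→110
Sum = 15+32+38+57+78+96+110 = 426.

426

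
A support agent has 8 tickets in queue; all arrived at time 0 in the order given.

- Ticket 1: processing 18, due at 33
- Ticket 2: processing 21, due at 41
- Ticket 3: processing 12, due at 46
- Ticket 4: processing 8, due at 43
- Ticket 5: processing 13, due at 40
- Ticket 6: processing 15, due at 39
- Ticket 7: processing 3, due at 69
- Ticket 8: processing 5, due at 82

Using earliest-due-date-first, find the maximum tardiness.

41

EDD (increasing due date): Ticket 1 Ticket 6 Ticket 5 Ticket 2 Ticket 4 Ticket 3 Ticket 7 Ticket 8.
Ticket 1: 0→18, due 33, tardiness 0
Ticket 6: 18→33, due 39, tardiness 0
Ticket 5: 33→46, due 40, tardiness 6
Ticket 2: 46→67, due 41, tardiness 26
Ticket 4: 67→75, due 43, tardiness 32
Ticket 3: 75→87, due 46, tardiness 41
Ticket 7: 87→90, due 69, tardiness 21
Ticket 8: 90→95, due 82, tardiness 13
Maximum = 41.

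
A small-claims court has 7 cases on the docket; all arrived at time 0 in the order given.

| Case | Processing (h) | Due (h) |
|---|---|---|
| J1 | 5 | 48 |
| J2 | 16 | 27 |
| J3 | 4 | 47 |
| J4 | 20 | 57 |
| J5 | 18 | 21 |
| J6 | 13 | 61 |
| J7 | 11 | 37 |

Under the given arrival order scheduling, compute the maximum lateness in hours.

FIFO (arrival order): J1 J2 J3 J4 J5 J6 J7.
J1: 0→5, due 48, lateness -43
J2: 5→21, due 27, lateness -6
J3: 21→25, due 47, lateness -22
J4: 25→45, due 57, lateness -12
J5: 45→63, due 21, lateness 42
J6: 63→76, due 61, lateness 15
J7: 76→87, due 37, lateness 50
Maximum = 50.

50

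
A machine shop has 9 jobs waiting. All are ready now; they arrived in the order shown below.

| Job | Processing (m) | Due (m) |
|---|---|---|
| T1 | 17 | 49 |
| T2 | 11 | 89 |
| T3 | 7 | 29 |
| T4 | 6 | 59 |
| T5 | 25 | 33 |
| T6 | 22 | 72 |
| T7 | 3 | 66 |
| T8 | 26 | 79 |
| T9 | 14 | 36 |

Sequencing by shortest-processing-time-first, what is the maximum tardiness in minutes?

SPT (increasing processing time): T7 T4 T3 T2 T9 T1 T6 T5 T8.
T7: 0→3, due 66, tardiness 0
T4: 3→9, due 59, tardiness 0
T3: 9→16, due 29, tardiness 0
T2: 16→27, due 89, tardiness 0
T9: 27→41, due 36, tardiness 5
T1: 41→58, due 49, tardiness 9
T6: 58→80, due 72, tardiness 8
T5: 80→105, due 33, tardiness 72
T8: 105→131, due 79, tardiness 52
Maximum = 72.

72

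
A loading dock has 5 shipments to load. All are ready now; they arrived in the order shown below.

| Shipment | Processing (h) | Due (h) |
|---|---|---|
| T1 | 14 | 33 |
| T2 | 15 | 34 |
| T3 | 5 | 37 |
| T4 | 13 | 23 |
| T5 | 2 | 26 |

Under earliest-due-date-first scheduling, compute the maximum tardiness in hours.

EDD (increasing due date): T4 T5 T1 T2 T3.
T4: 0→13, due 23, tardiness 0
T5: 13→15, due 26, tardiness 0
T1: 15→29, due 33, tardiness 0
T2: 29→44, due 34, tardiness 10
T3: 44→49, due 37, tardiness 12
Maximum = 12.

12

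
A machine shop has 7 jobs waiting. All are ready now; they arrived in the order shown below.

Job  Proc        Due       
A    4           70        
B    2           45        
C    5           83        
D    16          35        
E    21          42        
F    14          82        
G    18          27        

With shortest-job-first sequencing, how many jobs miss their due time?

SPT (increasing processing time): B A C F D G E.
B: 0→2, due 45, tardiness 0
A: 2→6, due 70, tardiness 0
C: 6→11, due 83, tardiness 0
F: 11→25, due 82, tardiness 0
D: 25→41, due 35, tardiness 6
G: 41→59, due 27, tardiness 32
E: 59→80, due 42, tardiness 38
Late jobs: 3.

3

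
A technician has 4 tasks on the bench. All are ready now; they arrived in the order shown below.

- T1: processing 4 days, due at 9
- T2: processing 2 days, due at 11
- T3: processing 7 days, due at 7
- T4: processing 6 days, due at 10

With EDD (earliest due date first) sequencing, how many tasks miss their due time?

3

EDD (increasing due date): T3 T1 T4 T2.
T3: 0→7, due 7, tardiness 0
T1: 7→11, due 9, tardiness 2
T4: 11→17, due 10, tardiness 7
T2: 17→19, due 11, tardiness 8
Late tasks: 3.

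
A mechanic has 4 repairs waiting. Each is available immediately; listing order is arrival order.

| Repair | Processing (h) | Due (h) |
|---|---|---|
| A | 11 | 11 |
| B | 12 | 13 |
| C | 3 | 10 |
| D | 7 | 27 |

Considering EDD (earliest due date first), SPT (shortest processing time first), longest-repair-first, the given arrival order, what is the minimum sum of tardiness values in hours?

22

EDD (increasing due date): C A B D.
C: 0→3, due 10, tardiness 0
A: 3→14, due 11, tardiness 3
B: 14→26, due 13, tardiness 13
D: 26→33, due 27, tardiness 6
Sum = 0+3+13+6 = 22.
SPT (increasing processing time): C D A B.
C: 0→3, due 10, tardiness 0
D: 3→10, due 27, tardiness 0
A: 10→21, due 11, tardiness 10
B: 21→33, due 13, tardiness 20
Sum = 0+0+10+20 = 30.
LPT (decreasing processing time): B A D C.
B: 0→12, due 13, tardiness 0
A: 12→23, due 11, tardiness 12
D: 23→30, due 27, tardiness 3
C: 30→33, due 10, tardiness 23
Sum = 0+12+3+23 = 38.
FIFO (arrival order): A B C D.
A: 0→11, due 11, tardiness 0
B: 11→23, due 13, tardiness 10
C: 23→26, due 10, tardiness 16
D: 26→33, due 27, tardiness 6
Sum = 0+10+16+6 = 32.
EDD 22, SPT 30, LPT 38, FIFO 32 → minimum 22.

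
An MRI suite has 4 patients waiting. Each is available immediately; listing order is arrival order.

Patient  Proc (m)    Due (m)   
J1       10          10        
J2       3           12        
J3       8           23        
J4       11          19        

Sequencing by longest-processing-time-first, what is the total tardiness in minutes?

37

LPT (decreasing processing time): J4 J1 J3 J2.
J4: 0→11, due 19, tardiness 0
J1: 11→21, due 10, tardiness 11
J3: 21→29, due 23, tardiness 6
J2: 29→32, due 12, tardiness 20
Sum = 0+11+6+20 = 37.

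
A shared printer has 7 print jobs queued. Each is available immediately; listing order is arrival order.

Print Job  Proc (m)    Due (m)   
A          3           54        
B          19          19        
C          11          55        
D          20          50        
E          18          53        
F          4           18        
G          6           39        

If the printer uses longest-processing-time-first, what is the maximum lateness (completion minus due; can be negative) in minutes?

60

LPT (decreasing processing time): D B E C G F A.
D: 0→20, due 50, lateness -30
B: 20→39, due 19, lateness 20
E: 39→57, due 53, lateness 4
C: 57→68, due 55, lateness 13
G: 68→74, due 39, lateness 35
F: 74→78, due 18, lateness 60
A: 78→81, due 54, lateness 27
Maximum = 60.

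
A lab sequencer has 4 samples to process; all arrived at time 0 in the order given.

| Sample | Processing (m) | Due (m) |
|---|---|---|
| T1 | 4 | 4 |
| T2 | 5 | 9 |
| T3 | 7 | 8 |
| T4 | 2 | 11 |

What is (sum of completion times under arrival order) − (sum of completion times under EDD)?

-2

FIFO (arrival order): T1 T2 T3 T4.
T1: 0→4
T2: 4→9
T3: 9→16
T4: 16→18
Sum = 4+9+16+18 = 47.
EDD (increasing due date): T1 T3 T2 T4.
T1: 0→4
T3: 4→11
T2: 11→16
T4: 16→18
Sum = 4+11+16+18 = 49.
Difference = 47 − 49 = -2.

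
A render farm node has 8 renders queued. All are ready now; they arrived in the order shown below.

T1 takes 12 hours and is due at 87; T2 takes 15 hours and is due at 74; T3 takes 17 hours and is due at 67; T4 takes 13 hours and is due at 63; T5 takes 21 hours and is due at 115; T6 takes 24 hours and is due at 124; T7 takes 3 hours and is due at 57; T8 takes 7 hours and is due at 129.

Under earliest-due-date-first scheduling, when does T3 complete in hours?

33

EDD (increasing due date): T7 T4 T3 T2 T1 T5 T6 T8.
T7: 0→3
T4: 3→16
T3: 16→33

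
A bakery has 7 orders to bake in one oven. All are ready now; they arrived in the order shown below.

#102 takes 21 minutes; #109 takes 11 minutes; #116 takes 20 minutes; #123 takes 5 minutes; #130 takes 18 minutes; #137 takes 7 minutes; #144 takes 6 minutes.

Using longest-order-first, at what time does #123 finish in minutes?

88

LPT (decreasing processing time): #102 #116 #130 #109 #137 #144 #123.
#102: 0→21
#116: 21→41
#130: 41→59
#109: 59→70
#137: 70→77
#144: 77→83
#123: 83→88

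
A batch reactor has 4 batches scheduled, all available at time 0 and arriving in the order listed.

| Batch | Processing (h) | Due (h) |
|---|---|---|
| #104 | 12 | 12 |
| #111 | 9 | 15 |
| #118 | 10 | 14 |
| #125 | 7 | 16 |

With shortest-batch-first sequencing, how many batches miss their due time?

3

SPT (increasing processing time): #125 #111 #118 #104.
#125: 0→7, due 16, tardiness 0
#111: 7→16, due 15, tardiness 1
#118: 16→26, due 14, tardiness 12
#104: 26→38, due 12, tardiness 26
Late batches: 3.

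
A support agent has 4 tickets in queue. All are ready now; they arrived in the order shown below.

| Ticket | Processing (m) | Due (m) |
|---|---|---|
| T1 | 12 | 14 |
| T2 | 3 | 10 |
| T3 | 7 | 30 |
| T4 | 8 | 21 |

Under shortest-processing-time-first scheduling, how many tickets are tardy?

1

SPT (increasing processing time): T2 T3 T4 T1.
T2: 0→3, due 10, tardiness 0
T3: 3→10, due 30, tardiness 0
T4: 10→18, due 21, tardiness 0
T1: 18→30, due 14, tardiness 16
Late tickets: 1.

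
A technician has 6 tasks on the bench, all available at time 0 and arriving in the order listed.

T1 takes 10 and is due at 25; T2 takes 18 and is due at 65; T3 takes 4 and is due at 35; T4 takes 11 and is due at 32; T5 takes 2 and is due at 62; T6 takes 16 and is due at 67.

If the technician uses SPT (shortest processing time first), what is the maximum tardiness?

0

SPT (increasing processing time): T5 T3 T1 T4 T6 T2.
T5: 0→2, due 62, tardiness 0
T3: 2→6, due 35, tardiness 0
T1: 6→16, due 25, tardiness 0
T4: 16→27, due 32, tardiness 0
T6: 27→43, due 67, tardiness 0
T2: 43→61, due 65, tardiness 0
Maximum = 0.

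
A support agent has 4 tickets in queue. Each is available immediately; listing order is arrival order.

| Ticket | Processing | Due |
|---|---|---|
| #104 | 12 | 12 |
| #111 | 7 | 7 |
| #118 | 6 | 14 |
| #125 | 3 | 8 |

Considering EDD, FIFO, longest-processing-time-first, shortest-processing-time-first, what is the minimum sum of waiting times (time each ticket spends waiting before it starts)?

28

EDD (increasing due date): #111 #125 #104 #118.
#111: waits 0, runs 0→7
#125: waits 7, runs 7→10
#104: waits 10, runs 10→22
#118: waits 22, runs 22→28
Sum = 0+7+10+22 = 39.
FIFO (arrival order): #104 #111 #118 #125.
#104: waits 0, runs 0→12
#111: waits 12, runs 12→19
#118: waits 19, runs 19→25
#125: waits 25, runs 25→28
Sum = 0+12+19+25 = 56.
LPT (decreasing processing time): #104 #111 #118 #125.
#104: waits 0, runs 0→12
#111: waits 12, runs 12→19
#118: waits 19, runs 19→25
#125: waits 25, runs 25→28
Sum = 0+12+19+25 = 56.
SPT (increasing processing time): #125 #118 #111 #104.
#125: waits 0, runs 0→3
#118: waits 3, runs 3→9
#111: waits 9, runs 9→16
#104: waits 16, runs 16→28
Sum = 0+3+9+16 = 28.
EDD 39, FIFO 56, LPT 56, SPT 28 → minimum 28.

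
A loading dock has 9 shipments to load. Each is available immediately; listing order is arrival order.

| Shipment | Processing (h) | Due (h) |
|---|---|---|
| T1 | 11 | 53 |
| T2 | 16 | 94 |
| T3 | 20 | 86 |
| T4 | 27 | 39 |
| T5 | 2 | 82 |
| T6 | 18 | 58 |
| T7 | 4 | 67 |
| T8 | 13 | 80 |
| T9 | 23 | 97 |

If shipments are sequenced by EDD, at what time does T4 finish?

27

EDD (increasing due date): T4 T1 T6 T7 T8 T5 T3 T2 T9.
T4: 0→27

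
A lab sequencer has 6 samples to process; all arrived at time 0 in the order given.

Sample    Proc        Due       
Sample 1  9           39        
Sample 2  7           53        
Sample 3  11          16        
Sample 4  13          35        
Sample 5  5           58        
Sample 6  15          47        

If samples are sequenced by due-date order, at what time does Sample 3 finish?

EDD (increasing due date): Sample 3 Sample 4 Sample 1 Sample 6 Sample 2 Sample 5.
Sample 3: 0→11

11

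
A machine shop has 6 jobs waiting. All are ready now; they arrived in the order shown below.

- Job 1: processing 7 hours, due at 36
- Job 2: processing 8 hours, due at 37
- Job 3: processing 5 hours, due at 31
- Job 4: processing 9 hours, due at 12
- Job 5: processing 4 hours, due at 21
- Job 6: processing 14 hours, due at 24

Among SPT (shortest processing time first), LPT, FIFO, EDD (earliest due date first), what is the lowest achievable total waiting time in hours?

86

SPT (increasing processing time): Job 5 Job 3 Job 1 Job 2 Job 4 Job 6.
Job 5: waits 0, runs 0→4
Job 3: waits 4, runs 4→9
Job 1: waits 9, runs 9→16
Job 2: waits 16, runs 16→24
Job 4: waits 24, runs 24→33
Job 6: waits 33, runs 33→47
Sum = 0+4+9+16+24+33 = 86.
LPT (decreasing processing time): Job 6 Job 4 Job 2 Job 1 Job 3 Job 5.
Job 6: waits 0, runs 0→14
Job 4: waits 14, runs 14→23
Job 2: waits 23, runs 23→31
Job 1: waits 31, runs 31→38
Job 3: waits 38, runs 38→43
Job 5: waits 43, runs 43→47
Sum = 0+14+23+31+38+43 = 149.
FIFO (arrival order): Job 1 Job 2 Job 3 Job 4 Job 5 Job 6.
Job 1: waits 0, runs 0→7
Job 2: waits 7, runs 7→15
Job 3: waits 15, runs 15→20
Job 4: waits 20, runs 20→29
Job 5: waits 29, runs 29→33
Job 6: waits 33, runs 33→47
Sum = 0+7+15+20+29+33 = 104.
EDD (increasing due date): Job 4 Job 5 Job 6 Job 3 Job 1 Job 2.
Job 4: waits 0, runs 0→9
Job 5: waits 9, runs 9→13
Job 6: waits 13, runs 13→27
Job 3: waits 27, runs 27→32
Job 1: waits 32, runs 32→39
Job 2: waits 39, runs 39→47
Sum = 0+9+13+27+32+39 = 120.
SPT 86, LPT 149, FIFO 104, EDD 120 → minimum 86.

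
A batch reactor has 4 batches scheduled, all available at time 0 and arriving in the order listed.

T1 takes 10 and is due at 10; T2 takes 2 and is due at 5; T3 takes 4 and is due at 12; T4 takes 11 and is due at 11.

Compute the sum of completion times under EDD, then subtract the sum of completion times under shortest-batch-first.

EDD (increasing due date): T2 T1 T4 T3.
T2: 0→2
T1: 2→12
T4: 12→23
T3: 23→27
Sum = 2+12+23+27 = 64.
SPT (increasing processing time): T2 T3 T1 T4.
T2: 0→2
T3: 2→6
T1: 6→16
T4: 16→27
Sum = 2+6+16+27 = 51.
Difference = 64 − 51 = 13.

13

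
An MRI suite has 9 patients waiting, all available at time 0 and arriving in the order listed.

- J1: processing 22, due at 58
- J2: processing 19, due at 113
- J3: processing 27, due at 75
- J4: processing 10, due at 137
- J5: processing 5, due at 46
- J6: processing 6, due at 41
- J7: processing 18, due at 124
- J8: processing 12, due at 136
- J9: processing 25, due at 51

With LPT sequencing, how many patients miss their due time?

4

LPT (decreasing processing time): J3 J9 J1 J2 J7 J8 J4 J6 J5.
J3: 0→27, due 75, tardiness 0
J9: 27→52, due 51, tardiness 1
J1: 52→74, due 58, tardiness 16
J2: 74→93, due 113, tardiness 0
J7: 93→111, due 124, tardiness 0
J8: 111→123, due 136, tardiness 0
J4: 123→133, due 137, tardiness 0
J6: 133→139, due 41, tardiness 98
J5: 139→144, due 46, tardiness 98
Late patients: 4.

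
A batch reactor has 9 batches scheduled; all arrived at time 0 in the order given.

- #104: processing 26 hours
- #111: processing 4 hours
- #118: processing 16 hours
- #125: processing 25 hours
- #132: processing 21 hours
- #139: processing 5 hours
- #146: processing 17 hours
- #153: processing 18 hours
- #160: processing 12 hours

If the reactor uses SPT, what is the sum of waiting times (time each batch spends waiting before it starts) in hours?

408

SPT (increasing processing time): #111 #139 #160 #118 #146 #153 #132 #125 #104.
#111: waits 0, runs 0→4
#139: waits 4, runs 4→9
#160: waits 9, runs 9→21
#118: waits 21, runs 21→37
#146: waits 37, runs 37→54
#153: waits 54, runs 54→72
#132: waits 72, runs 72→93
#125: waits 93, runs 93→118
#104: waits 118, runs 118→144
Sum = 0+4+9+21+37+54+72+93+118 = 408.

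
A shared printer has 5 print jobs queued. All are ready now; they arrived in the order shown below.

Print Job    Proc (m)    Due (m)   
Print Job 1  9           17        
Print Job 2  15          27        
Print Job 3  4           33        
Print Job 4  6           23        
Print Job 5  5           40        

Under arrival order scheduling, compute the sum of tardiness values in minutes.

11

FIFO (arrival order): Print Job 1 Print Job 2 Print Job 3 Print Job 4 Print Job 5.
Print Job 1: 0→9, due 17, tardiness 0
Print Job 2: 9→24, due 27, tardiness 0
Print Job 3: 24→28, due 33, tardiness 0
Print Job 4: 28→34, due 23, tardiness 11
Print Job 5: 34→39, due 40, tardiness 0
Sum = 0+0+0+11+0 = 11.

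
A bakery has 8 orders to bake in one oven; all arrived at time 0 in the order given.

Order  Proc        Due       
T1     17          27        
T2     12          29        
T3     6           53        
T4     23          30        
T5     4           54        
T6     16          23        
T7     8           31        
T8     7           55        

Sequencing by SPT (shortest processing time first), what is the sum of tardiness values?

144

SPT (increasing processing time): T5 T3 T8 T7 T2 T6 T1 T4.
T5: 0→4, due 54, tardiness 0
T3: 4→10, due 53, tardiness 0
T8: 10→17, due 55, tardiness 0
T7: 17→25, due 31, tardiness 0
T2: 25→37, due 29, tardiness 8
T6: 37→53, due 23, tardiness 30
T1: 53→70, due 27, tardiness 43
T4: 70→93, due 30, tardiness 63
Sum = 0+0+0+0+8+30+43+63 = 144.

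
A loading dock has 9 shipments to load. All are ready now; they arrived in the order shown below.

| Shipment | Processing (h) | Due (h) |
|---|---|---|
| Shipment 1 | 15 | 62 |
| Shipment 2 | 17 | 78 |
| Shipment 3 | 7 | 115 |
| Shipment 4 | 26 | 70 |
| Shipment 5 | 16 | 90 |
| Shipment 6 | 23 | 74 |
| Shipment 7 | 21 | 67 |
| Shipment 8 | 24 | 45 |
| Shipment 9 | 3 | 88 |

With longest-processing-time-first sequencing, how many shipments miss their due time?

7

LPT (decreasing processing time): Shipment 4 Shipment 8 Shipment 6 Shipment 7 Shipment 2 Shipment 5 Shipment 1 Shipment 3 Shipment 9.
Shipment 4: 0→26, due 70, tardiness 0
Shipment 8: 26→50, due 45, tardiness 5
Shipment 6: 50→73, due 74, tardiness 0
Shipment 7: 73→94, due 67, tardiness 27
Shipment 2: 94→111, due 78, tardiness 33
Shipment 5: 111→127, due 90, tardiness 37
Shipment 1: 127→142, due 62, tardiness 80
Shipment 3: 142→149, due 115, tardiness 34
Shipment 9: 149→152, due 88, tardiness 64
Late shipments: 7.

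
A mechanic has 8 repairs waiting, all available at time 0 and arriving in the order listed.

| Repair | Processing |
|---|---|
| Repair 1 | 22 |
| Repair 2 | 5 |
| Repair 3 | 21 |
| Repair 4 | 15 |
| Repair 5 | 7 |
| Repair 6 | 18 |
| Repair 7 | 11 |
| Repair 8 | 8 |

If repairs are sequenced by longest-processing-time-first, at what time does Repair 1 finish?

22

LPT (decreasing processing time): Repair 1 Repair 3 Repair 6 Repair 4 Repair 7 Repair 8 Repair 5 Repair 2.
Repair 1: 0→22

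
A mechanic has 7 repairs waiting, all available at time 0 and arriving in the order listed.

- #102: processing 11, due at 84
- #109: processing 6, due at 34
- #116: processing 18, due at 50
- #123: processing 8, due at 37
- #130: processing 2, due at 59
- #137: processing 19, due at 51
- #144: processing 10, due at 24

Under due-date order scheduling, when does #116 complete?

EDD (increasing due date): #144 #109 #123 #116 #137 #130 #102.
#144: 0→10
#109: 10→16
#123: 16→24
#116: 24→42

42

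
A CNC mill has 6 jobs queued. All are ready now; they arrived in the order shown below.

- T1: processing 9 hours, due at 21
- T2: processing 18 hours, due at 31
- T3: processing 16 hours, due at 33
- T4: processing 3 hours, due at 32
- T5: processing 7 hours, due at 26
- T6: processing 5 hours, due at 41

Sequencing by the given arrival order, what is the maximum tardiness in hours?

FIFO (arrival order): T1 T2 T3 T4 T5 T6.
T1: 0→9, due 21, tardiness 0
T2: 9→27, due 31, tardiness 0
T3: 27→43, due 33, tardiness 10
T4: 43→46, due 32, tardiness 14
T5: 46→53, due 26, tardiness 27
T6: 53→58, due 41, tardiness 17
Maximum = 27.

27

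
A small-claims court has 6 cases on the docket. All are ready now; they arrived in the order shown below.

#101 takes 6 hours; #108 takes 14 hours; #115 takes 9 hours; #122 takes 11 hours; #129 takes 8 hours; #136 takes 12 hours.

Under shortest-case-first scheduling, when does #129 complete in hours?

SPT (increasing processing time): #101 #129 #115 #122 #136 #108.
#101: 0→6
#129: 6→14

14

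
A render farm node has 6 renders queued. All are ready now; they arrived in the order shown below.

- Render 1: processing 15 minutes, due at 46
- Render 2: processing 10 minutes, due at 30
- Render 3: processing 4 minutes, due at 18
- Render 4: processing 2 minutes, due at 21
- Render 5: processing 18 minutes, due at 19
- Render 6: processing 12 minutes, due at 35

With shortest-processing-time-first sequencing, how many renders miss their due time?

1

SPT (increasing processing time): Render 4 Render 3 Render 2 Render 6 Render 1 Render 5.
Render 4: 0→2, due 21, tardiness 0
Render 3: 2→6, due 18, tardiness 0
Render 2: 6→16, due 30, tardiness 0
Render 6: 16→28, due 35, tardiness 0
Render 1: 28→43, due 46, tardiness 0
Render 5: 43→61, due 19, tardiness 42
Late renders: 1.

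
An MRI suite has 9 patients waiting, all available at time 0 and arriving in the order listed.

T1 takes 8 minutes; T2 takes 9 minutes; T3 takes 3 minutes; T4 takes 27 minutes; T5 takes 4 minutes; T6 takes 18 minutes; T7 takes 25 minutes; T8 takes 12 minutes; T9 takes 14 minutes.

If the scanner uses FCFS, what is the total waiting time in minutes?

412

FIFO (arrival order): T1 T2 T3 T4 T5 T6 T7 T8 T9.
T1: waits 0, runs 0→8
T2: waits 8, runs 8→17
T3: waits 17, runs 17→20
T4: waits 20, runs 20→47
T5: waits 47, runs 47→51
T6: waits 51, runs 51→69
T7: waits 69, runs 69→94
T8: waits 94, runs 94→106
T9: waits 106, runs 106→120
Sum = 0+8+17+20+47+51+69+94+106 = 412.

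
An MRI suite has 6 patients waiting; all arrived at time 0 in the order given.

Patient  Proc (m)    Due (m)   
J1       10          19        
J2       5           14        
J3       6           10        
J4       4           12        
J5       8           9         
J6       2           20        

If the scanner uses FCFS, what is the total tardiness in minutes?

FIFO (arrival order): J1 J2 J3 J4 J5 J6.
J1: 0→10, due 19, tardiness 0
J2: 10→15, due 14, tardiness 1
J3: 15→21, due 10, tardiness 11
J4: 21→25, due 12, tardiness 13
J5: 25→33, due 9, tardiness 24
J6: 33→35, due 20, tardiness 15
Sum = 0+1+11+13+24+15 = 64.

64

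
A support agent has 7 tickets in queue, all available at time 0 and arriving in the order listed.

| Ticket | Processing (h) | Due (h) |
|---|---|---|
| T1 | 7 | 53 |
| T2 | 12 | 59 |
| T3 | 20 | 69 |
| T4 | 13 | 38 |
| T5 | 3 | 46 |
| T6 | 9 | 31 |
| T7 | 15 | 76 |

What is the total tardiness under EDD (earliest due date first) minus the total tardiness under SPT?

EDD (increasing due date): T6 T4 T5 T1 T2 T3 T7.
T6: 0→9, due 31, tardiness 0
T4: 9→22, due 38, tardiness 0
T5: 22→25, due 46, tardiness 0
T1: 25→32, due 53, tardiness 0
T2: 32→44, due 59, tardiness 0
T3: 44→64, due 69, tardiness 0
T7: 64→79, due 76, tardiness 3
Sum = 0+0+0+0+0+0+3 = 3.
SPT (increasing processing time): T5 T1 T6 T2 T4 T7 T3.
T5: 0→3, due 46, tardiness 0
T1: 3→10, due 53, tardiness 0
T6: 10→19, due 31, tardiness 0
T2: 19→31, due 59, tardiness 0
T4: 31→44, due 38, tardiness 6
T7: 44→59, due 76, tardiness 0
T3: 59→79, due 69, tardiness 10
Sum = 0+0+0+0+6+0+10 = 16.
Difference = 3 − 16 = -13.

-13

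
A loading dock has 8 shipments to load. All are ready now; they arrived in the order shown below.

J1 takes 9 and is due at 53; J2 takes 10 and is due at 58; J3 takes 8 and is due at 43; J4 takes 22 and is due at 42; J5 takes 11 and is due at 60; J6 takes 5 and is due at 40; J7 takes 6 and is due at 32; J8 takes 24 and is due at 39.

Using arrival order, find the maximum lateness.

56

FIFO (arrival order): J1 J2 J3 J4 J5 J6 J7 J8.
J1: 0→9, due 53, lateness -44
J2: 9→19, due 58, lateness -39
J3: 19→27, due 43, lateness -16
J4: 27→49, due 42, lateness 7
J5: 49→60, due 60, lateness 0
J6: 60→65, due 40, lateness 25
J7: 65→71, due 32, lateness 39
J8: 71→95, due 39, lateness 56
Maximum = 56.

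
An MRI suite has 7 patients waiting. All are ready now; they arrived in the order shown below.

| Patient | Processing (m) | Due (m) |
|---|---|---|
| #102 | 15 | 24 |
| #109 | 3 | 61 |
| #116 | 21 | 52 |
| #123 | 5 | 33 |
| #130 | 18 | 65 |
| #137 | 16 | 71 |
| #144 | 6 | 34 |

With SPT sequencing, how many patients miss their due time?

2

SPT (increasing processing time): #109 #123 #144 #102 #137 #130 #116.
#109: 0→3, due 61, tardiness 0
#123: 3→8, due 33, tardiness 0
#144: 8→14, due 34, tardiness 0
#102: 14→29, due 24, tardiness 5
#137: 29→45, due 71, tardiness 0
#130: 45→63, due 65, tardiness 0
#116: 63→84, due 52, tardiness 32
Late patients: 2.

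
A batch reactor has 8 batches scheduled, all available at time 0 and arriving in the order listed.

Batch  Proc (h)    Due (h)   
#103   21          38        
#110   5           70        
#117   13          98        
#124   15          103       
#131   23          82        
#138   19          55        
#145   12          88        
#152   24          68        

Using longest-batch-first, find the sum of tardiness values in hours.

180

LPT (decreasing processing time): #152 #131 #103 #138 #124 #117 #145 #110.
#152: 0→24, due 68, tardiness 0
#131: 24→47, due 82, tardiness 0
#103: 47→68, due 38, tardiness 30
#138: 68→87, due 55, tardiness 32
#124: 87→102, due 103, tardiness 0
#117: 102→115, due 98, tardiness 17
#145: 115→127, due 88, tardiness 39
#110: 127→132, due 70, tardiness 62
Sum = 0+0+30+32+0+17+39+62 = 180.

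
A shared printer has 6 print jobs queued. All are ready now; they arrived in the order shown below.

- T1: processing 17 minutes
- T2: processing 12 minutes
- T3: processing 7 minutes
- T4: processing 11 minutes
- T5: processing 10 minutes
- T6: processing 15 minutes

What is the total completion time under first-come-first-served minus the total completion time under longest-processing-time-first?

-27

FIFO (arrival order): T1 T2 T3 T4 T5 T6.
T1: 0→17
T2: 17→29
T3: 29→36
T4: 36→47
T5: 47→57
T6: 57→72
Sum = 17+29+36+47+57+72 = 258.
LPT (decreasing processing time): T1 T6 T2 T4 T5 T3.
T1: 0→17
T6: 17→32
T2: 32→44
T4: 44→55
T5: 55→65
T3: 65→72
Sum = 17+32+44+55+65+72 = 285.
Difference = 258 − 285 = -27.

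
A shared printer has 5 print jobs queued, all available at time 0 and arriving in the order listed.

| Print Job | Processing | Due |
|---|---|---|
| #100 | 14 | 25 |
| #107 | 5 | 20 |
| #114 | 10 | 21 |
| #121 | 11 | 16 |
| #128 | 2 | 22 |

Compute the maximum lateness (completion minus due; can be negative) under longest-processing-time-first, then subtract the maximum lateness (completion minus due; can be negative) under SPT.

LPT (decreasing processing time): #100 #121 #114 #107 #128.
#100: 0→14, due 25, lateness -11
#121: 14→25, due 16, lateness 9
#114: 25→35, due 21, lateness 14
#107: 35→40, due 20, lateness 20
#128: 40→42, due 22, lateness 20
Maximum = 20.
SPT (increasing processing time): #128 #107 #114 #121 #100.
#128: 0→2, due 22, lateness -20
#107: 2→7, due 20, lateness -13
#114: 7→17, due 21, lateness -4
#121: 17→28, due 16, lateness 12
#100: 28→42, due 25, lateness 17
Maximum = 17.
Difference = 20 − 17 = 3.

3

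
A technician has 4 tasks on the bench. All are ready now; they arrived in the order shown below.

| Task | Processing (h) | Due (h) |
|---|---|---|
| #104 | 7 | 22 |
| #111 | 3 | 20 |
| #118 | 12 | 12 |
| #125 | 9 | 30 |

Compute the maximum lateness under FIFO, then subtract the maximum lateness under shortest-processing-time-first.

FIFO (arrival order): #104 #111 #118 #125.
#104: 0→7, due 22, lateness -15
#111: 7→10, due 20, lateness -10
#118: 10→22, due 12, lateness 10
#125: 22→31, due 30, lateness 1
Maximum = 10.
SPT (increasing processing time): #111 #104 #125 #118.
#111: 0→3, due 20, lateness -17
#104: 3→10, due 22, lateness -12
#125: 10→19, due 30, lateness -11
#118: 19→31, due 12, lateness 19
Maximum = 19.
Difference = 10 − 19 = -9.

-9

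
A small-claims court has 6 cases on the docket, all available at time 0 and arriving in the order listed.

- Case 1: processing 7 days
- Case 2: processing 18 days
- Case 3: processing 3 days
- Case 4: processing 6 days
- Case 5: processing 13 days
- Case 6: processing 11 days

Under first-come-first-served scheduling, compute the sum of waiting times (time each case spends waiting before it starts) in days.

141

FIFO (arrival order): Case 1 Case 2 Case 3 Case 4 Case 5 Case 6.
Case 1: waits 0, runs 0→7
Case 2: waits 7, runs 7→25
Case 3: waits 25, runs 25→28
Case 4: waits 28, runs 28→34
Case 5: waits 34, runs 34→47
Case 6: waits 47, runs 47→58
Sum = 0+7+25+28+34+47 = 141.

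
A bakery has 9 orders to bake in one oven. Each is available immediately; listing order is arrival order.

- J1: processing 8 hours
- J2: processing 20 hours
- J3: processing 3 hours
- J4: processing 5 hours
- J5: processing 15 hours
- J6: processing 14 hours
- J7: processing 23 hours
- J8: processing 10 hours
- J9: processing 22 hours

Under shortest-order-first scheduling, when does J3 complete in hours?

3

SPT (increasing processing time): J3 J4 J1 J8 J6 J5 J2 J9 J7.
J3: 0→3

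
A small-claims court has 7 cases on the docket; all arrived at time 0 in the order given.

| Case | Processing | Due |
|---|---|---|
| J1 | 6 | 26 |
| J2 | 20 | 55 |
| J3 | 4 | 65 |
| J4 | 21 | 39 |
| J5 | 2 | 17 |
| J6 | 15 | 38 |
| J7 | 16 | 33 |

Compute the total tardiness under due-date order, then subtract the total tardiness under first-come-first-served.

-63

EDD (increasing due date): J5 J1 J7 J6 J4 J2 J3.
J5: 0→2, due 17, tardiness 0
J1: 2→8, due 26, tardiness 0
J7: 8→24, due 33, tardiness 0
J6: 24→39, due 38, tardiness 1
J4: 39→60, due 39, tardiness 21
J2: 60→80, due 55, tardiness 25
J3: 80→84, due 65, tardiness 19
Sum = 0+0+0+1+21+25+19 = 66.
FIFO (arrival order): J1 J2 J3 J4 J5 J6 J7.
J1: 0→6, due 26, tardiness 0
J2: 6→26, due 55, tardiness 0
J3: 26→30, due 65, tardiness 0
J4: 30→51, due 39, tardiness 12
J5: 51→53, due 17, tardiness 36
J6: 53→68, due 38, tardiness 30
J7: 68→84, due 33, tardiness 51
Sum = 0+0+0+12+36+30+51 = 129.
Difference = 66 − 129 = -63.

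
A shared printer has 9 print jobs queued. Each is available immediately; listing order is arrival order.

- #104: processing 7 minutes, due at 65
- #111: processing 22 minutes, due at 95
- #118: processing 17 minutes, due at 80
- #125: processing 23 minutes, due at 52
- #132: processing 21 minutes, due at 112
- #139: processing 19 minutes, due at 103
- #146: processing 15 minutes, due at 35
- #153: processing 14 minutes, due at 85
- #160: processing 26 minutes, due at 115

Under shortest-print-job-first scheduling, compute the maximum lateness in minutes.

86

SPT (increasing processing time): #104 #153 #146 #118 #139 #132 #111 #125 #160.
#104: 0→7, due 65, lateness -58
#153: 7→21, due 85, lateness -64
#146: 21→36, due 35, lateness 1
#118: 36→53, due 80, lateness -27
#139: 53→72, due 103, lateness -31
#132: 72→93, due 112, lateness -19
#111: 93→115, due 95, lateness 20
#125: 115→138, due 52, lateness 86
#160: 138→164, due 115, lateness 49
Maximum = 86.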